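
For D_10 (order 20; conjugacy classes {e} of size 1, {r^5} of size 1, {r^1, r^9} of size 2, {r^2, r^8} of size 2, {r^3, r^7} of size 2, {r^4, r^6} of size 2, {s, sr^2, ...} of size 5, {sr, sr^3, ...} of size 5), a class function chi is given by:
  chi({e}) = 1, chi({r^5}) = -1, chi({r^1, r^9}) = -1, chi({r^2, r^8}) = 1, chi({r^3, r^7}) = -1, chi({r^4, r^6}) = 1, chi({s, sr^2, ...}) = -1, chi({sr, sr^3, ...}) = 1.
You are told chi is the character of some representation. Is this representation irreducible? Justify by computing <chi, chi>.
Irreducible: <chi, chi> = 1.

Justification: <chi, chi> = (1/|G|) sum_C |C| * |chi(C)|^2 = (1/20)[1*|1|^2 + 1*|-1|^2 + 2*|-1|^2 + 2*|1|^2 + 2*|-1|^2 + 2*|1|^2 + 5*|-1|^2 + 5*|1|^2]
  = (1/20)[(1) + (1) + (2) + (2) + (2) + (2) + (5) + (5)] = 20/20 = 1.
A character is irreducible iff <chi, chi> = 1, so this representation is irreducible.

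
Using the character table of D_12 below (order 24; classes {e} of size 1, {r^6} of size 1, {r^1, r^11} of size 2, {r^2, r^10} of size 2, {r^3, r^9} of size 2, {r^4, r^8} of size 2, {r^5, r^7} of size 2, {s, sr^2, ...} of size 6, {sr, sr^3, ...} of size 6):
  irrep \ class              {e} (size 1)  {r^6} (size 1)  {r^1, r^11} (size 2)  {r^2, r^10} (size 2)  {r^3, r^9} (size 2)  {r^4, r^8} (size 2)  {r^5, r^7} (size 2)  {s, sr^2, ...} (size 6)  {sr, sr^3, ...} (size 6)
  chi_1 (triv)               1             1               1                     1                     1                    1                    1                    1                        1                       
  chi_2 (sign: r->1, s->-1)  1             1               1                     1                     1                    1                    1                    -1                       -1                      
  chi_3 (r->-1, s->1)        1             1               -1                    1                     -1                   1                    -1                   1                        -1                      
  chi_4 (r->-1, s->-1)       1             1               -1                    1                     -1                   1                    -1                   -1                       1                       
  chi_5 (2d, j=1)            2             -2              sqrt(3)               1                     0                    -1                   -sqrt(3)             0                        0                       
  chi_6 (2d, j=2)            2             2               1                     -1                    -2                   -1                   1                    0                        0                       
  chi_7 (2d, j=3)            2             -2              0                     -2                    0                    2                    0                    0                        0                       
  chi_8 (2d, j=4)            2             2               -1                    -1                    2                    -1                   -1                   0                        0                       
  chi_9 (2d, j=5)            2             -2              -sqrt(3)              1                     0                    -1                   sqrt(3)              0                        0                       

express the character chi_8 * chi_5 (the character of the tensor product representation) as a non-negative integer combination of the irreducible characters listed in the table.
chi_8 tensor chi_5 = chi_7 + chi_9 (all other irreducibles have multiplicity 0).

Details: The character of a tensor product is the pointwise product (chi_8 * chi_5)(C) = chi_8(C) * chi_5(C):
  {e}: (2)*(2), {r^6}: (2)*(-2), {r^1, r^11}: (-1)*(sqrt(3)), {r^2, r^10}: (-1)*(1), {r^3, r^9}: (2)*(0), {r^4, r^8}: (-1)*(-1), {r^5, r^7}: (-1)*(-sqrt(3)), {s, sr^2, ...}: (0)*(0), {sr, sr^3, ...}: (0)*(0)
so (chi_8 * chi_5) takes values
  {e} -> 4, {r^6} -> -4, {r^1, r^11} -> -sqrt(3), {r^2, r^10} -> -1, {r^3, r^9} -> 0, {r^4, r^8} -> 1, {r^5, r^7} -> sqrt(3), {s, sr^2, ...} -> 0, {sr, sr^3, ...} -> 0.
Now take the inner product of this character with each irreducible chi from the table, <chi_8*chi_5, chi> = (1/24) sum_C |C| (chi_8*chi_5)(C) conj(chi(C)):
  <chi_8*chi_5, chi_1> = (1/24)[1*(4)*conj(1) + 1*(-4)*conj(1) + 2*(-sqrt(3))*conj(1) + 2*(-1)*conj(1) + 2*(0)*conj(1) + 2*(1)*conj(1) + 2*(sqrt(3))*conj(1) + 6*(0)*conj(1) + 6*(0)*conj(1)]
      = (1/24)[(4) + (-4) + (-2*sqrt(3)) + (-2) + (0) + (2) + (2*sqrt(3)) + (0) + (0)] = 0/24 = 0
  <chi_8*chi_5, chi_2> = (1/24)[1*(4)*conj(1) + 1*(-4)*conj(1) + 2*(-sqrt(3))*conj(1) + 2*(-1)*conj(1) + 2*(0)*conj(1) + 2*(1)*conj(1) + 2*(sqrt(3))*conj(1) + 6*(0)*conj(-1) + 6*(0)*conj(-1)]
      = (1/24)[(4) + (-4) + (-2*sqrt(3)) + (-2) + (0) + (2) + (2*sqrt(3)) + (0) + (0)] = 0/24 = 0
  <chi_8*chi_5, chi_3> = (1/24)[1*(4)*conj(1) + 1*(-4)*conj(1) + 2*(-sqrt(3))*conj(-1) + 2*(-1)*conj(1) + 2*(0)*conj(-1) + 2*(1)*conj(1) + 2*(sqrt(3))*conj(-1) + 6*(0)*conj(1) + 6*(0)*conj(-1)]
      = (1/24)[(4) + (-4) + (2*sqrt(3)) + (-2) + (0) + (2) + (-2*sqrt(3)) + (0) + (0)] = 0/24 = 0
  <chi_8*chi_5, chi_4> = (1/24)[1*(4)*conj(1) + 1*(-4)*conj(1) + 2*(-sqrt(3))*conj(-1) + 2*(-1)*conj(1) + 2*(0)*conj(-1) + 2*(1)*conj(1) + 2*(sqrt(3))*conj(-1) + 6*(0)*conj(-1) + 6*(0)*conj(1)]
      = (1/24)[(4) + (-4) + (2*sqrt(3)) + (-2) + (0) + (2) + (-2*sqrt(3)) + (0) + (0)] = 0/24 = 0
  <chi_8*chi_5, chi_5> = (1/24)[1*(4)*conj(2) + 1*(-4)*conj(-2) + 2*(-sqrt(3))*conj(sqrt(3)) + 2*(-1)*conj(1) + 2*(0)*conj(0) + 2*(1)*conj(-1) + 2*(sqrt(3))*conj(-sqrt(3)) + 6*(0)*conj(0) + 6*(0)*conj(0)]
      = (1/24)[(8) + (8) + (-6) + (-2) + (0) + (-2) + (-6) + (0) + (0)] = 0/24 = 0
  <chi_8*chi_5, chi_6> = (1/24)[1*(4)*conj(2) + 1*(-4)*conj(2) + 2*(-sqrt(3))*conj(1) + 2*(-1)*conj(-1) + 2*(0)*conj(-2) + 2*(1)*conj(-1) + 2*(sqrt(3))*conj(1) + 6*(0)*conj(0) + 6*(0)*conj(0)]
      = (1/24)[(8) + (-8) + (-2*sqrt(3)) + (2) + (0) + (-2) + (2*sqrt(3)) + (0) + (0)] = 0/24 = 0
  <chi_8*chi_5, chi_7> = (1/24)[1*(4)*conj(2) + 1*(-4)*conj(-2) + 2*(-sqrt(3))*conj(0) + 2*(-1)*conj(-2) + 2*(0)*conj(0) + 2*(1)*conj(2) + 2*(sqrt(3))*conj(0) + 6*(0)*conj(0) + 6*(0)*conj(0)]
      = (1/24)[(8) + (8) + (0) + (4) + (0) + (4) + (0) + (0) + (0)] = 24/24 = 1
  <chi_8*chi_5, chi_8> = (1/24)[1*(4)*conj(2) + 1*(-4)*conj(2) + 2*(-sqrt(3))*conj(-1) + 2*(-1)*conj(-1) + 2*(0)*conj(2) + 2*(1)*conj(-1) + 2*(sqrt(3))*conj(-1) + 6*(0)*conj(0) + 6*(0)*conj(0)]
      = (1/24)[(8) + (-8) + (2*sqrt(3)) + (2) + (0) + (-2) + (-2*sqrt(3)) + (0) + (0)] = 0/24 = 0
  <chi_8*chi_5, chi_9> = (1/24)[1*(4)*conj(2) + 1*(-4)*conj(-2) + 2*(-sqrt(3))*conj(-sqrt(3)) + 2*(-1)*conj(1) + 2*(0)*conj(0) + 2*(1)*conj(-1) + 2*(sqrt(3))*conj(sqrt(3)) + 6*(0)*conj(0) + 6*(0)*conj(0)]
      = (1/24)[(8) + (8) + (6) + (-2) + (0) + (-2) + (6) + (0) + (0)] = 24/24 = 1
Hence the multiplicities are chi_7: 1, chi_9: 1. Dimension check: dim(chi_8)*dim(chi_5) = 2*2 = 4 and sum (mult * dim) = 1*2 + 1*2 = 4.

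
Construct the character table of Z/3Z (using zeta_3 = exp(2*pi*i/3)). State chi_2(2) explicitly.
Character table of Z/3Z (irreps indexed chi_0,...,chi_2 with chi_k(m) = zeta_3^(k*m), zeta_3 = exp(2*pi*i/3)):
  irrep \ class  {0} (size 1)  {1} (size 1)    {2} (size 1)  
  chi_0          1             1               1             
  chi_1          1             exp(2*I*pi/3)   exp(-2*I*pi/3)
  chi_2          1             exp(-2*I*pi/3)  exp(2*I*pi/3) 

Spot check: chi_2(2) = zeta_3^(2*2) = zeta_3^4 = exp(2*I*pi/3).

Justification: Z/3Z is abelian, so all 3 irreducible complex representations are 1-dimensional. They are given by chi_k(m) = zeta_3^(k*m) for k = 0,...,2. Row orthogonality: sum_m chi_k(m) conj(chi_l(m)) = 3 * [k = l].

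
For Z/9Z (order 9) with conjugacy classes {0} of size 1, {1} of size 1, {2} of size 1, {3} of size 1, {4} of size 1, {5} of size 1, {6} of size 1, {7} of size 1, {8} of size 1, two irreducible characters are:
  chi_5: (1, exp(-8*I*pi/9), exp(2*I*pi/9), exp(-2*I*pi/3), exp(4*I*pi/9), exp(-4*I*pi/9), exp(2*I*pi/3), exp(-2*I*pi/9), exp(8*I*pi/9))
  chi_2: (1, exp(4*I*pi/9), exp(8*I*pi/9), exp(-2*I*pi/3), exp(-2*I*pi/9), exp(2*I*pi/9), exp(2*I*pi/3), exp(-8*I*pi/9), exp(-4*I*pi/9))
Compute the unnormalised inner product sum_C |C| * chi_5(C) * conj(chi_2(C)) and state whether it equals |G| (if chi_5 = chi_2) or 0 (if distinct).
Sum = 0; so <chi_5, chi_2> = 0 (distinct irreducibles are orthogonal).

Proof sketch: Compute term by term over conjugacy classes (|C| * chi_5(C) * conj(chi_2(C))):
  1*(1)*conj(1) + 1*(exp(-8*I*pi/9))*conj(exp(4*I*pi/9)) + 1*(exp(2*I*pi/9))*conj(exp(8*I*pi/9)) + 1*(exp(-2*I*pi/3))*conj(exp(-2*I*pi/3)) + 1*(exp(4*I*pi/9))*conj(exp(-2*I*pi/9)) + 1*(exp(-4*I*pi/9))*conj(exp(2*I*pi/9)) + 1*(exp(2*I*pi/3))*conj(exp(2*I*pi/3)) + 1*(exp(-2*I*pi/9))*conj(exp(-8*I*pi/9)) + 1*(exp(8*I*pi/9))*conj(exp(-4*I*pi/9))
  = (1) + (exp(2*I*pi/3)) + (exp(-2*I*pi/3)) + (1) + (exp(2*I*pi/3)) + (exp(-2*I*pi/3)) + (1) + (exp(2*I*pi/3)) + (exp(-2*I*pi/3))
  = 0.
(Exp terms are combined using exp(i*s)*conj(exp(i*t)) = exp(i*(s-t)), and sums of them are collapsed using the identity that for every m > 1 the m distinct m-th roots of unity sum to 0, e.g. 1 + exp(2*I*pi/3) + exp(-2*I*pi/3) = 0.)
Dividing by |G| = 9 gives 0/9 = 0, matching the row-orthogonality relation <chi_5, chi_2> = [chi_5 = chi_2].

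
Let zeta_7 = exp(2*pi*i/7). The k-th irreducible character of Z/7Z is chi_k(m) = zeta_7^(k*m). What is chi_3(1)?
chi_3(1) = zeta_7^3 = exp(6*I*pi/7)

Argument: chi_3(1) = zeta_7^(3*1) = zeta_7^3. Since zeta_7^7 = 1, this equals zeta_7^3 = exp(2*pi*i*3/7) = exp(6*I*pi/7).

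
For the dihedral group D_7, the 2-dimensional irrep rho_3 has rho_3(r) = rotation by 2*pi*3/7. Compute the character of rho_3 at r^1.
chi_{rho_3}(r^1) = 2*cos(2*pi*3*1/7) = -2*cos(pi/7)

Argument: rho_3(r^1) is rotation by angle 2*pi*3*1/7, whose trace is 2*cos(2*pi*3*1/7) = -2*cos(pi/7).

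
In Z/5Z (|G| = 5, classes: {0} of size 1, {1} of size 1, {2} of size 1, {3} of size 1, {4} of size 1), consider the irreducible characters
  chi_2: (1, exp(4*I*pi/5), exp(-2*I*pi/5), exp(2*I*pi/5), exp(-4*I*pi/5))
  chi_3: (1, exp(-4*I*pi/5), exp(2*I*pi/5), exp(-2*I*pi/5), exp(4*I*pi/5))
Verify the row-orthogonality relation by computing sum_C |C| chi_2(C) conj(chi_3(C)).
Sum = 0; so <chi_2, chi_3> = 0 (distinct irreducibles are orthogonal).

Working: Compute term by term over conjugacy classes (|C| * chi_2(C) * conj(chi_3(C))):
  1*(1)*conj(1) + 1*(exp(4*I*pi/5))*conj(exp(-4*I*pi/5)) + 1*(exp(-2*I*pi/5))*conj(exp(2*I*pi/5)) + 1*(exp(2*I*pi/5))*conj(exp(-2*I*pi/5)) + 1*(exp(-4*I*pi/5))*conj(exp(4*I*pi/5))
  = (1) + (exp(-2*I*pi/5)) + (exp(-4*I*pi/5)) + (exp(4*I*pi/5)) + (exp(2*I*pi/5))
  = 0.
(Exp terms are combined using exp(i*s)*conj(exp(i*t)) = exp(i*(s-t)), and sums of them are collapsed using the identity that for every m > 1 the m distinct m-th roots of unity sum to 0, e.g. 1 + exp(2*I*pi/3) + exp(-2*I*pi/3) = 0.)
Dividing by |G| = 5 gives 0/5 = 0, matching the row-orthogonality relation <chi_2, chi_3> = [chi_2 = chi_3].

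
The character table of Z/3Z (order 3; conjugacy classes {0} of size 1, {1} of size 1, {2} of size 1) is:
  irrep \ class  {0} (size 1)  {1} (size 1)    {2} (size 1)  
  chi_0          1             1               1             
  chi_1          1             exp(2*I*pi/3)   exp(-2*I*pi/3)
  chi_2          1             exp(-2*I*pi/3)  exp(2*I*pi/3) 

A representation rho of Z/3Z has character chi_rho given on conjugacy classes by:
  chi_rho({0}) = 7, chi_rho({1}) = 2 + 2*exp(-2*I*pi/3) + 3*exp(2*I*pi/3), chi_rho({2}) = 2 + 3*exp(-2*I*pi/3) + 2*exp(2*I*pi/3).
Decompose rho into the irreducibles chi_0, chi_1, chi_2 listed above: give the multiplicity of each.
Multiplicities: chi_0: 2, chi_1: 3, chi_2: 2.

Why: Use <chi_rho, chi> = (1/|G|) sum_C |C| * chi_rho(C) * conj(chi(C)) with |G| = 3 for each irreducible chi in the table:
  <chi_rho, chi_0> = (1/3)[1*(7)*conj(1) + 1*(2 + 2*exp(-2*I*pi/3) + 3*exp(2*I*pi/3))*conj(1) + 1*(2 + 3*exp(-2*I*pi/3) + 2*exp(2*I*pi/3))*conj(1)]
      = (1/3)[(7) + (2 + 2*exp(-2*I*pi/3) + 3*exp(2*I*pi/3)) + (2 + 3*exp(-2*I*pi/3) + 2*exp(2*I*pi/3))] = 6/3 = 2
  <chi_rho, chi_1> = (1/3)[1*(7)*conj(1) + 1*(2 + 2*exp(-2*I*pi/3) + 3*exp(2*I*pi/3))*conj(exp(2*I*pi/3)) + 1*(2 + 3*exp(-2*I*pi/3) + 2*exp(2*I*pi/3))*conj(exp(-2*I*pi/3))]
      = (1/3)[(7) + (1) + (1)] = 9/3 = 3
  <chi_rho, chi_2> = (1/3)[1*(7)*conj(1) + 1*(2 + 2*exp(-2*I*pi/3) + 3*exp(2*I*pi/3))*conj(exp(-2*I*pi/3)) + 1*(2 + 3*exp(-2*I*pi/3) + 2*exp(2*I*pi/3))*conj(exp(2*I*pi/3))]
      = (1/3)[(7) + (2 + 3*exp(-2*I*pi/3) + 2*exp(2*I*pi/3)) + (2 + 2*exp(-2*I*pi/3) + 3*exp(2*I*pi/3))] = 6/3 = 2
(Exp terms are combined using exp(i*s)*conj(exp(i*t)) = exp(i*(s-t)), and sums of them are collapsed using the identity that for every m > 1 the m distinct m-th roots of unity sum to 0, e.g. 1 + exp(2*I*pi/3) + exp(-2*I*pi/3) = 0.)
Dimension check: dim(rho) = sum (mult * dim) = 2*1 + 3*1 + 2*1 = 7 = chi_rho(e) = 7.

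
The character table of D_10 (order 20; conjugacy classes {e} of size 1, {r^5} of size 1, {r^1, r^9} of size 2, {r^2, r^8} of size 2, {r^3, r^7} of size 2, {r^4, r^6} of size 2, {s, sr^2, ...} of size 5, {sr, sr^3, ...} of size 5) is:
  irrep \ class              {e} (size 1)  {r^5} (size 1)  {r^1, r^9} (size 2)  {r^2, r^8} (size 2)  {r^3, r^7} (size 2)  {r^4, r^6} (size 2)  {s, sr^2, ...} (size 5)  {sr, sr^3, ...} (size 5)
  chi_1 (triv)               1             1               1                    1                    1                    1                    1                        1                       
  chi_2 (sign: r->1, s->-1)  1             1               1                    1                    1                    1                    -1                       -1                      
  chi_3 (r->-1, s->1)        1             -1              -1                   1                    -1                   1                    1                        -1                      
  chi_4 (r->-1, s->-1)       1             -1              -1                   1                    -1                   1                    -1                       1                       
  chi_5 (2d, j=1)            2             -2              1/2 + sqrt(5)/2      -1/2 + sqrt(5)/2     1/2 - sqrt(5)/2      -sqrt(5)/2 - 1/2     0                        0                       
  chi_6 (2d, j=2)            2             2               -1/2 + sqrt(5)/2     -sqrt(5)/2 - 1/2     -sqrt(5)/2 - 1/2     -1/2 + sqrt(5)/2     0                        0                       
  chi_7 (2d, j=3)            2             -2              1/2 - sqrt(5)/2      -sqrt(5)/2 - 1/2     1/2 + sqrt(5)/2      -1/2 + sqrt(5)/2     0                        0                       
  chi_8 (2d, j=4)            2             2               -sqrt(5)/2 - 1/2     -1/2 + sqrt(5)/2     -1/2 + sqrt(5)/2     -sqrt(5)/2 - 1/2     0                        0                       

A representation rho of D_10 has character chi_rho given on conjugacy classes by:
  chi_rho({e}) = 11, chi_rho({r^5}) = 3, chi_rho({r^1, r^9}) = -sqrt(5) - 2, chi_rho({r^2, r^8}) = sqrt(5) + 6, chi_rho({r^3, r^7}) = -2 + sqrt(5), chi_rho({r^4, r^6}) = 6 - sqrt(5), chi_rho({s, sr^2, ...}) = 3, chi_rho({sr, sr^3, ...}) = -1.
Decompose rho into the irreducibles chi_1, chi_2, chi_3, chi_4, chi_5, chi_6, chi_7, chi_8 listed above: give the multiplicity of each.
Multiplicities: chi_1: 2, chi_2: 1, chi_3: 3, chi_4: 1, chi_5: 0, chi_6: 0, chi_7: 0, chi_8: 2.

Working: Use <chi_rho, chi> = (1/|G|) sum_C |C| * chi_rho(C) * conj(chi(C)) with |G| = 20 for each irreducible chi in the table:
  <chi_rho, chi_1> = (1/20)[1*(11)*conj(1) + 1*(3)*conj(1) + 2*(-sqrt(5) - 2)*conj(1) + 2*(sqrt(5) + 6)*conj(1) + 2*(-2 + sqrt(5))*conj(1) + 2*(6 - sqrt(5))*conj(1) + 5*(3)*conj(1) + 5*(-1)*conj(1)]
      = (1/20)[(11) + (3) + (-2*sqrt(5) - 4) + (2*sqrt(5) + 12) + (-4 + 2*sqrt(5)) + (12 - 2*sqrt(5)) + (15) + (-5)] = 40/20 = 2
  <chi_rho, chi_2> = (1/20)[1*(11)*conj(1) + 1*(3)*conj(1) + 2*(-sqrt(5) - 2)*conj(1) + 2*(sqrt(5) + 6)*conj(1) + 2*(-2 + sqrt(5))*conj(1) + 2*(6 - sqrt(5))*conj(1) + 5*(3)*conj(-1) + 5*(-1)*conj(-1)]
      = (1/20)[(11) + (3) + (-2*sqrt(5) - 4) + (2*sqrt(5) + 12) + (-4 + 2*sqrt(5)) + (12 - 2*sqrt(5)) + (-15) + (5)] = 20/20 = 1
  <chi_rho, chi_3> = (1/20)[1*(11)*conj(1) + 1*(3)*conj(-1) + 2*(-sqrt(5) - 2)*conj(-1) + 2*(sqrt(5) + 6)*conj(1) + 2*(-2 + sqrt(5))*conj(-1) + 2*(6 - sqrt(5))*conj(1) + 5*(3)*conj(1) + 5*(-1)*conj(-1)]
      = (1/20)[(11) + (-3) + (4 + 2*sqrt(5)) + (2*sqrt(5) + 12) + (4 - 2*sqrt(5)) + (12 - 2*sqrt(5)) + (15) + (5)] = 60/20 = 3
  <chi_rho, chi_4> = (1/20)[1*(11)*conj(1) + 1*(3)*conj(-1) + 2*(-sqrt(5) - 2)*conj(-1) + 2*(sqrt(5) + 6)*conj(1) + 2*(-2 + sqrt(5))*conj(-1) + 2*(6 - sqrt(5))*conj(1) + 5*(3)*conj(-1) + 5*(-1)*conj(1)]
      = (1/20)[(11) + (-3) + (4 + 2*sqrt(5)) + (2*sqrt(5) + 12) + (4 - 2*sqrt(5)) + (12 - 2*sqrt(5)) + (-15) + (-5)] = 20/20 = 1
  <chi_rho, chi_5> = (1/20)[1*(11)*conj(2) + 1*(3)*conj(-2) + 2*(-sqrt(5) - 2)*conj(1/2 + sqrt(5)/2) + 2*(sqrt(5) + 6)*conj(-1/2 + sqrt(5)/2) + 2*(-2 + sqrt(5))*conj(1/2 - sqrt(5)/2) + 2*(6 - sqrt(5))*conj(-sqrt(5)/2 - 1/2) + 5*(3)*conj(0) + 5*(-1)*conj(0)]
      = (1/20)[(22) + (-6) + (-7 - 3*sqrt(5)) + (-1 + 5*sqrt(5)) + (-7 + 3*sqrt(5)) + (-5*sqrt(5) - 1) + (0) + (0)] = 0/20 = 0
  <chi_rho, chi_6> = (1/20)[1*(11)*conj(2) + 1*(3)*conj(2) + 2*(-sqrt(5) - 2)*conj(-1/2 + sqrt(5)/2) + 2*(sqrt(5) + 6)*conj(-sqrt(5)/2 - 1/2) + 2*(-2 + sqrt(5))*conj(-sqrt(5)/2 - 1/2) + 2*(6 - sqrt(5))*conj(-1/2 + sqrt(5)/2) + 5*(3)*conj(0) + 5*(-1)*conj(0)]
      = (1/20)[(22) + (6) + (-3 - sqrt(5)) + (-7*sqrt(5) - 11) + (-3 + sqrt(5)) + (-11 + 7*sqrt(5)) + (0) + (0)] = 0/20 = 0
  <chi_rho, chi_7> = (1/20)[1*(11)*conj(2) + 1*(3)*conj(-2) + 2*(-sqrt(5) - 2)*conj(1/2 - sqrt(5)/2) + 2*(sqrt(5) + 6)*conj(-sqrt(5)/2 - 1/2) + 2*(-2 + sqrt(5))*conj(1/2 + sqrt(5)/2) + 2*(6 - sqrt(5))*conj(-1/2 + sqrt(5)/2) + 5*(3)*conj(0) + 5*(-1)*conj(0)]
      = (1/20)[(22) + (-6) + (sqrt(5) + 3) + (-7*sqrt(5) - 11) + (3 - sqrt(5)) + (-11 + 7*sqrt(5)) + (0) + (0)] = 0/20 = 0
  <chi_rho, chi_8> = (1/20)[1*(11)*conj(2) + 1*(3)*conj(2) + 2*(-sqrt(5) - 2)*conj(-sqrt(5)/2 - 1/2) + 2*(sqrt(5) + 6)*conj(-1/2 + sqrt(5)/2) + 2*(-2 + sqrt(5))*conj(-1/2 + sqrt(5)/2) + 2*(6 - sqrt(5))*conj(-sqrt(5)/2 - 1/2) + 5*(3)*conj(0) + 5*(-1)*conj(0)]
      = (1/20)[(22) + (6) + (3*sqrt(5) + 7) + (-1 + 5*sqrt(5)) + (7 - 3*sqrt(5)) + (-5*sqrt(5) - 1) + (0) + (0)] = 40/20 = 2
Dimension check: dim(rho) = sum (mult * dim) = 2*1 + 1*1 + 3*1 + 1*1 + 0*2 + 0*2 + 0*2 + 2*2 = 11 = chi_rho(e) = 11.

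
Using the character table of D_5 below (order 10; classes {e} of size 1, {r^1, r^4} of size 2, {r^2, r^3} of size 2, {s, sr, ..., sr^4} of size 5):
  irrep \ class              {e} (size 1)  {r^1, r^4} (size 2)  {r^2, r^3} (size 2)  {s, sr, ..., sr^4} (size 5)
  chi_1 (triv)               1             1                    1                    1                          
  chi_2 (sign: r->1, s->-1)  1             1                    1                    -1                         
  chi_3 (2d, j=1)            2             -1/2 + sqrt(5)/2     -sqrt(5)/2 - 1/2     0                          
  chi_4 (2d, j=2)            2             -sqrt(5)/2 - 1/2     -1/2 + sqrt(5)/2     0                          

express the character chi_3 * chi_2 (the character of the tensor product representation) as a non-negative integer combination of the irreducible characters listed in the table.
chi_3 tensor chi_2 = chi_3 (all other irreducibles have multiplicity 0).

Solution. The character of a tensor product is the pointwise product (chi_3 * chi_2)(C) = chi_3(C) * chi_2(C):
  {e}: (2)*(1), {r^1, r^4}: (-1/2 + sqrt(5)/2)*(1), {r^2, r^3}: (-sqrt(5)/2 - 1/2)*(1), {s, sr, ..., sr^4}: (0)*(-1)
so (chi_3 * chi_2) takes values
  {e} -> 2, {r^1, r^4} -> -1/2 + sqrt(5)/2, {r^2, r^3} -> -sqrt(5)/2 - 1/2, {s, sr, ..., sr^4} -> 0.
Now take the inner product of this character with each irreducible chi from the table, <chi_3*chi_2, chi> = (1/10) sum_C |C| (chi_3*chi_2)(C) conj(chi(C)):
  <chi_3*chi_2, chi_1> = (1/10)[1*(2)*conj(1) + 2*(-1/2 + sqrt(5)/2)*conj(1) + 2*(-sqrt(5)/2 - 1/2)*conj(1) + 5*(0)*conj(1)]
      = (1/10)[(2) + (-1 + sqrt(5)) + (-sqrt(5) - 1) + (0)] = 0/10 = 0
  <chi_3*chi_2, chi_2> = (1/10)[1*(2)*conj(1) + 2*(-1/2 + sqrt(5)/2)*conj(1) + 2*(-sqrt(5)/2 - 1/2)*conj(1) + 5*(0)*conj(-1)]
      = (1/10)[(2) + (-1 + sqrt(5)) + (-sqrt(5) - 1) + (0)] = 0/10 = 0
  <chi_3*chi_2, chi_3> = (1/10)[1*(2)*conj(2) + 2*(-1/2 + sqrt(5)/2)*conj(-1/2 + sqrt(5)/2) + 2*(-sqrt(5)/2 - 1/2)*conj(-sqrt(5)/2 - 1/2) + 5*(0)*conj(0)]
      = (1/10)[(4) + (3 - sqrt(5)) + (sqrt(5) + 3) + (0)] = 10/10 = 1
  <chi_3*chi_2, chi_4> = (1/10)[1*(2)*conj(2) + 2*(-1/2 + sqrt(5)/2)*conj(-sqrt(5)/2 - 1/2) + 2*(-sqrt(5)/2 - 1/2)*conj(-1/2 + sqrt(5)/2) + 5*(0)*conj(0)]
      = (1/10)[(4) + (-2) + (-2) + (0)] = 0/10 = 0
Hence the multiplicities are chi_3: 1. Dimension check: dim(chi_3)*dim(chi_2) = 2*1 = 2 and sum (mult * dim) = 1*2 = 2.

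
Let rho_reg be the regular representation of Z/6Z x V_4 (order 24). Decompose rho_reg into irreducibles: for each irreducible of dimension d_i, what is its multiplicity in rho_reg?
Each irreducible V_i of dimension d_i appears with multiplicity d_i, i.e. rho_reg = (direct sum over all irreducibles V_i) d_i V_i. The irreducible dimensions for Z/6Z x V_4 are 1, 1, 1, 1, 1, 1, 1, 1, 1, 1, 1, 1, 1, 1, 1, 1, 1, 1, 1, 1, 1, 1, 1, 1: 24 irreducibles of dimension 1, each with multiplicity 1. Total dimension 24*1*1 = 24 = |G|.

Working: General theorem: in the regular representation of a finite group G, each irreducible appears with multiplicity equal to its dimension. Check: dim(rho_reg) = sum d_i^2 = 1 + 1 + 1 + 1 + 1 + 1 + 1 + 1 + 1 + 1 + 1 + 1 + 1 + 1 + 1 + 1 + 1 + 1 + 1 + 1 + 1 + 1 + 1 + 1 = 24 = |G|.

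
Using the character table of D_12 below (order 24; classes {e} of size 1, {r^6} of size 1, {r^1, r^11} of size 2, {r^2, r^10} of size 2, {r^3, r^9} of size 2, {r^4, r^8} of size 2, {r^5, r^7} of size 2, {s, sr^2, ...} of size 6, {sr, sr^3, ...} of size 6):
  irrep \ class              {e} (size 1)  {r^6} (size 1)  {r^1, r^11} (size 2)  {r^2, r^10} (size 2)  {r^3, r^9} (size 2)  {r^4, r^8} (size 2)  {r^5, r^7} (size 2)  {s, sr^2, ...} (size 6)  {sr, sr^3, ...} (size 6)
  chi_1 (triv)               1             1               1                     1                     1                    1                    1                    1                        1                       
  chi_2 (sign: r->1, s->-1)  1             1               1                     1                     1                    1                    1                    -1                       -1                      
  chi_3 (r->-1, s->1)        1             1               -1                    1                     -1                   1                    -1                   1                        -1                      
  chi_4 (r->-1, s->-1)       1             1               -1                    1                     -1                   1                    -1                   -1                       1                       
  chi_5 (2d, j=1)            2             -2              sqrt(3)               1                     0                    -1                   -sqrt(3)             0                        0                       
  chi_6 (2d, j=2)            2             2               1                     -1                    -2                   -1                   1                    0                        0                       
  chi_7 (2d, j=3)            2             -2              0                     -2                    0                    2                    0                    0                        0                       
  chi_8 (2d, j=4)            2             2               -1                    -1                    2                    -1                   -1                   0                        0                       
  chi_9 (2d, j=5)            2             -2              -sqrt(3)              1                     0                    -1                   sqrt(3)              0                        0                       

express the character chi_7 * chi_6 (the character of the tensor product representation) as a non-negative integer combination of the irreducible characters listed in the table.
chi_7 tensor chi_6 = chi_5 + chi_9 (all other irreducibles have multiplicity 0).

Solution. The character of a tensor product is the pointwise product (chi_7 * chi_6)(C) = chi_7(C) * chi_6(C):
  {e}: (2)*(2), {r^6}: (-2)*(2), {r^1, r^11}: (0)*(1), {r^2, r^10}: (-2)*(-1), {r^3, r^9}: (0)*(-2), {r^4, r^8}: (2)*(-1), {r^5, r^7}: (0)*(1), {s, sr^2, ...}: (0)*(0), {sr, sr^3, ...}: (0)*(0)
so (chi_7 * chi_6) takes values
  {e} -> 4, {r^6} -> -4, {r^1, r^11} -> 0, {r^2, r^10} -> 2, {r^3, r^9} -> 0, {r^4, r^8} -> -2, {r^5, r^7} -> 0, {s, sr^2, ...} -> 0, {sr, sr^3, ...} -> 0.
Now take the inner product of this character with each irreducible chi from the table, <chi_7*chi_6, chi> = (1/24) sum_C |C| (chi_7*chi_6)(C) conj(chi(C)):
  <chi_7*chi_6, chi_1> = (1/24)[1*(4)*conj(1) + 1*(-4)*conj(1) + 2*(0)*conj(1) + 2*(2)*conj(1) + 2*(0)*conj(1) + 2*(-2)*conj(1) + 2*(0)*conj(1) + 6*(0)*conj(1) + 6*(0)*conj(1)]
      = (1/24)[(4) + (-4) + (0) + (4) + (0) + (-4) + (0) + (0) + (0)] = 0/24 = 0
  <chi_7*chi_6, chi_2> = (1/24)[1*(4)*conj(1) + 1*(-4)*conj(1) + 2*(0)*conj(1) + 2*(2)*conj(1) + 2*(0)*conj(1) + 2*(-2)*conj(1) + 2*(0)*conj(1) + 6*(0)*conj(-1) + 6*(0)*conj(-1)]
      = (1/24)[(4) + (-4) + (0) + (4) + (0) + (-4) + (0) + (0) + (0)] = 0/24 = 0
  <chi_7*chi_6, chi_3> = (1/24)[1*(4)*conj(1) + 1*(-4)*conj(1) + 2*(0)*conj(-1) + 2*(2)*conj(1) + 2*(0)*conj(-1) + 2*(-2)*conj(1) + 2*(0)*conj(-1) + 6*(0)*conj(1) + 6*(0)*conj(-1)]
      = (1/24)[(4) + (-4) + (0) + (4) + (0) + (-4) + (0) + (0) + (0)] = 0/24 = 0
  <chi_7*chi_6, chi_4> = (1/24)[1*(4)*conj(1) + 1*(-4)*conj(1) + 2*(0)*conj(-1) + 2*(2)*conj(1) + 2*(0)*conj(-1) + 2*(-2)*conj(1) + 2*(0)*conj(-1) + 6*(0)*conj(-1) + 6*(0)*conj(1)]
      = (1/24)[(4) + (-4) + (0) + (4) + (0) + (-4) + (0) + (0) + (0)] = 0/24 = 0
  <chi_7*chi_6, chi_5> = (1/24)[1*(4)*conj(2) + 1*(-4)*conj(-2) + 2*(0)*conj(sqrt(3)) + 2*(2)*conj(1) + 2*(0)*conj(0) + 2*(-2)*conj(-1) + 2*(0)*conj(-sqrt(3)) + 6*(0)*conj(0) + 6*(0)*conj(0)]
      = (1/24)[(8) + (8) + (0) + (4) + (0) + (4) + (0) + (0) + (0)] = 24/24 = 1
  <chi_7*chi_6, chi_6> = (1/24)[1*(4)*conj(2) + 1*(-4)*conj(2) + 2*(0)*conj(1) + 2*(2)*conj(-1) + 2*(0)*conj(-2) + 2*(-2)*conj(-1) + 2*(0)*conj(1) + 6*(0)*conj(0) + 6*(0)*conj(0)]
      = (1/24)[(8) + (-8) + (0) + (-4) + (0) + (4) + (0) + (0) + (0)] = 0/24 = 0
  <chi_7*chi_6, chi_7> = (1/24)[1*(4)*conj(2) + 1*(-4)*conj(-2) + 2*(0)*conj(0) + 2*(2)*conj(-2) + 2*(0)*conj(0) + 2*(-2)*conj(2) + 2*(0)*conj(0) + 6*(0)*conj(0) + 6*(0)*conj(0)]
      = (1/24)[(8) + (8) + (0) + (-8) + (0) + (-8) + (0) + (0) + (0)] = 0/24 = 0
  <chi_7*chi_6, chi_8> = (1/24)[1*(4)*conj(2) + 1*(-4)*conj(2) + 2*(0)*conj(-1) + 2*(2)*conj(-1) + 2*(0)*conj(2) + 2*(-2)*conj(-1) + 2*(0)*conj(-1) + 6*(0)*conj(0) + 6*(0)*conj(0)]
      = (1/24)[(8) + (-8) + (0) + (-4) + (0) + (4) + (0) + (0) + (0)] = 0/24 = 0
  <chi_7*chi_6, chi_9> = (1/24)[1*(4)*conj(2) + 1*(-4)*conj(-2) + 2*(0)*conj(-sqrt(3)) + 2*(2)*conj(1) + 2*(0)*conj(0) + 2*(-2)*conj(-1) + 2*(0)*conj(sqrt(3)) + 6*(0)*conj(0) + 6*(0)*conj(0)]
      = (1/24)[(8) + (8) + (0) + (4) + (0) + (4) + (0) + (0) + (0)] = 24/24 = 1
Hence the multiplicities are chi_5: 1, chi_9: 1. Dimension check: dim(chi_7)*dim(chi_6) = 2*2 = 4 and sum (mult * dim) = 1*2 + 1*2 = 4.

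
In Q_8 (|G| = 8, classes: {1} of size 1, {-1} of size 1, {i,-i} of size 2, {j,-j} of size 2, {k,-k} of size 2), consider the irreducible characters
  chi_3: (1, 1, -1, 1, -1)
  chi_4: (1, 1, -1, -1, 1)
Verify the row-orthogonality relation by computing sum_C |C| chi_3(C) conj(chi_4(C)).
Sum = 0; so <chi_3, chi_4> = 0 (distinct irreducibles are orthogonal).

Justification: Compute term by term over conjugacy classes (|C| * chi_3(C) * conj(chi_4(C))):
  1*(1)*conj(1) + 1*(1)*conj(1) + 2*(-1)*conj(-1) + 2*(1)*conj(-1) + 2*(-1)*conj(1)
  = (1) + (1) + (2) + (-2) + (-2)
  = 0.
Dividing by |G| = 8 gives 0/8 = 0, matching the row-orthogonality relation <chi_3, chi_4> = [chi_3 = chi_4].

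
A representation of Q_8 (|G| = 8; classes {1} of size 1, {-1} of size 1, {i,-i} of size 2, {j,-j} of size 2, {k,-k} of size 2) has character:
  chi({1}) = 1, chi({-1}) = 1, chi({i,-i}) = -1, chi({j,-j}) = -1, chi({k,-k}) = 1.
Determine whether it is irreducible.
Irreducible: <chi, chi> = 1.

Argument: <chi, chi> = (1/|G|) sum_C |C| * |chi(C)|^2 = (1/8)[1*|1|^2 + 1*|1|^2 + 2*|-1|^2 + 2*|-1|^2 + 2*|1|^2]
  = (1/8)[(1) + (1) + (2) + (2) + (2)] = 8/8 = 1.
A character is irreducible iff <chi, chi> = 1, so this representation is irreducible.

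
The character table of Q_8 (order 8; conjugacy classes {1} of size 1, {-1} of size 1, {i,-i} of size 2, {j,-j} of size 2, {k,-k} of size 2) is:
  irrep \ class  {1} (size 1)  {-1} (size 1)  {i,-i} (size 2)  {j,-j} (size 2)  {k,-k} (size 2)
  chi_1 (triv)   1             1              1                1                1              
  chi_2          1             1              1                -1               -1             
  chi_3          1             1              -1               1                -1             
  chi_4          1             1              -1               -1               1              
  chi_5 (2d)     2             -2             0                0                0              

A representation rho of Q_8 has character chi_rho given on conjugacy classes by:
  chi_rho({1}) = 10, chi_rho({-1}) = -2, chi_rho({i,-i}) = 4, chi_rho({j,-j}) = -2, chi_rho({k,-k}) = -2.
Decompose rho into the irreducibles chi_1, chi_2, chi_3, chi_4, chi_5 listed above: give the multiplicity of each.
Multiplicities: chi_1: 1, chi_2: 3, chi_3: 0, chi_4: 0, chi_5: 3.

Details: Use <chi_rho, chi> = (1/|G|) sum_C |C| * chi_rho(C) * conj(chi(C)) with |G| = 8 for each irreducible chi in the table:
  <chi_rho, chi_1> = (1/8)[1*(10)*conj(1) + 1*(-2)*conj(1) + 2*(4)*conj(1) + 2*(-2)*conj(1) + 2*(-2)*conj(1)]
      = (1/8)[(10) + (-2) + (8) + (-4) + (-4)] = 8/8 = 1
  <chi_rho, chi_2> = (1/8)[1*(10)*conj(1) + 1*(-2)*conj(1) + 2*(4)*conj(1) + 2*(-2)*conj(-1) + 2*(-2)*conj(-1)]
      = (1/8)[(10) + (-2) + (8) + (4) + (4)] = 24/8 = 3
  <chi_rho, chi_3> = (1/8)[1*(10)*conj(1) + 1*(-2)*conj(1) + 2*(4)*conj(-1) + 2*(-2)*conj(1) + 2*(-2)*conj(-1)]
      = (1/8)[(10) + (-2) + (-8) + (-4) + (4)] = 0/8 = 0
  <chi_rho, chi_4> = (1/8)[1*(10)*conj(1) + 1*(-2)*conj(1) + 2*(4)*conj(-1) + 2*(-2)*conj(-1) + 2*(-2)*conj(1)]
      = (1/8)[(10) + (-2) + (-8) + (4) + (-4)] = 0/8 = 0
  <chi_rho, chi_5> = (1/8)[1*(10)*conj(2) + 1*(-2)*conj(-2) + 2*(4)*conj(0) + 2*(-2)*conj(0) + 2*(-2)*conj(0)]
      = (1/8)[(20) + (4) + (0) + (0) + (0)] = 24/8 = 3
Dimension check: dim(rho) = sum (mult * dim) = 1*1 + 3*1 + 0*1 + 0*1 + 3*2 = 10 = chi_rho(e) = 10.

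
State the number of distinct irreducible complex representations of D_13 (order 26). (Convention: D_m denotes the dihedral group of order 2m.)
8

Proof sketch: The number of irreducible complex representations of a finite group equals its number of conjugacy classes. D_13 has 8 conjugacy classes ((n+3)/2 for n odd), so D_13 (order 26) has exactly 8 irreducible complex representations.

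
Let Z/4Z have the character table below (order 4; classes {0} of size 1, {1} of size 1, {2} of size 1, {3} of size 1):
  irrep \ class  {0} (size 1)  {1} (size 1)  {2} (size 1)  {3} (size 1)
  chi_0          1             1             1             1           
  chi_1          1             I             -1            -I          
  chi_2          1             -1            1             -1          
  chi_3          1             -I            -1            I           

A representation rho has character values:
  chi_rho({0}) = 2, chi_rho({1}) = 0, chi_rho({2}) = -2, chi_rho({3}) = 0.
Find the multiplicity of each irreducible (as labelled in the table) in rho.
Multiplicities: chi_0: 0, chi_1: 1, chi_2: 0, chi_3: 1.

Proof sketch: Use <chi_rho, chi> = (1/|G|) sum_C |C| * chi_rho(C) * conj(chi(C)) with |G| = 4 for each irreducible chi in the table:
  <chi_rho, chi_0> = (1/4)[1*(2)*conj(1) + 1*(0)*conj(1) + 1*(-2)*conj(1) + 1*(0)*conj(1)]
      = (1/4)[(2) + (0) + (-2) + (0)] = 0/4 = 0
  <chi_rho, chi_1> = (1/4)[1*(2)*conj(1) + 1*(0)*conj(I) + 1*(-2)*conj(-1) + 1*(0)*conj(-I)]
      = (1/4)[(2) + (0) + (2) + (0)] = 4/4 = 1
  <chi_rho, chi_2> = (1/4)[1*(2)*conj(1) + 1*(0)*conj(-1) + 1*(-2)*conj(1) + 1*(0)*conj(-1)]
      = (1/4)[(2) + (0) + (-2) + (0)] = 0/4 = 0
  <chi_rho, chi_3> = (1/4)[1*(2)*conj(1) + 1*(0)*conj(-I) + 1*(-2)*conj(-1) + 1*(0)*conj(I)]
      = (1/4)[(2) + (0) + (2) + (0)] = 4/4 = 1
(Exp terms are combined using exp(i*s)*conj(exp(i*t)) = exp(i*(s-t)), and sums of them are collapsed using the identity that for every m > 1 the m distinct m-th roots of unity sum to 0, e.g. 1 + exp(2*I*pi/3) + exp(-2*I*pi/3) = 0.)
Dimension check: dim(rho) = sum (mult * dim) = 0*1 + 1*1 + 0*1 + 1*1 = 2 = chi_rho(e) = 2.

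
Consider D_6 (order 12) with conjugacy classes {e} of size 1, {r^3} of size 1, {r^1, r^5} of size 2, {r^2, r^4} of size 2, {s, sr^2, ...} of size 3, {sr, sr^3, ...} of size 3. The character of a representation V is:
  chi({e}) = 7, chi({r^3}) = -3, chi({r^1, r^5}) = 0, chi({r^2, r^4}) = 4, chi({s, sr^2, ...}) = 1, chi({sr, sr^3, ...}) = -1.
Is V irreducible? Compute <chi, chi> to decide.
Not irreducible (reducible): <chi, chi> = 8 > 1.

Justification: <chi, chi> = (1/|G|) sum_C |C| * |chi(C)|^2 = (1/12)[1*|7|^2 + 1*|-3|^2 + 2*|0|^2 + 2*|4|^2 + 3*|1|^2 + 3*|-1|^2]
  = (1/12)[(49) + (9) + (0) + (32) + (3) + (3)] = 96/12 = 8.
A character is irreducible iff <chi, chi> = 1, so this representation is reducible.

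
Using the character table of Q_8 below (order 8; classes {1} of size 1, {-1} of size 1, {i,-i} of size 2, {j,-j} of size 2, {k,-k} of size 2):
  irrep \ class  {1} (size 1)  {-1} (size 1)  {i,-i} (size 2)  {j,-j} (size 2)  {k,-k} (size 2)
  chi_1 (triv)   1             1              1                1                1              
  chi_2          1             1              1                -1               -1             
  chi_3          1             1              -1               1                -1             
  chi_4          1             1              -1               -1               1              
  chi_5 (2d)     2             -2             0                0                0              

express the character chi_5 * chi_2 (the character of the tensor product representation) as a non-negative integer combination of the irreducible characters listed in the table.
chi_5 tensor chi_2 = chi_5 (all other irreducibles have multiplicity 0).

Justification: The character of a tensor product is the pointwise product (chi_5 * chi_2)(C) = chi_5(C) * chi_2(C):
  {1}: (2)*(1), {-1}: (-2)*(1), {i,-i}: (0)*(1), {j,-j}: (0)*(-1), {k,-k}: (0)*(-1)
so (chi_5 * chi_2) takes values
  {1} -> 2, {-1} -> -2, {i,-i} -> 0, {j,-j} -> 0, {k,-k} -> 0.
Now take the inner product of this character with each irreducible chi from the table, <chi_5*chi_2, chi> = (1/8) sum_C |C| (chi_5*chi_2)(C) conj(chi(C)):
  <chi_5*chi_2, chi_1> = (1/8)[1*(2)*conj(1) + 1*(-2)*conj(1) + 2*(0)*conj(1) + 2*(0)*conj(1) + 2*(0)*conj(1)]
      = (1/8)[(2) + (-2) + (0) + (0) + (0)] = 0/8 = 0
  <chi_5*chi_2, chi_2> = (1/8)[1*(2)*conj(1) + 1*(-2)*conj(1) + 2*(0)*conj(1) + 2*(0)*conj(-1) + 2*(0)*conj(-1)]
      = (1/8)[(2) + (-2) + (0) + (0) + (0)] = 0/8 = 0
  <chi_5*chi_2, chi_3> = (1/8)[1*(2)*conj(1) + 1*(-2)*conj(1) + 2*(0)*conj(-1) + 2*(0)*conj(1) + 2*(0)*conj(-1)]
      = (1/8)[(2) + (-2) + (0) + (0) + (0)] = 0/8 = 0
  <chi_5*chi_2, chi_4> = (1/8)[1*(2)*conj(1) + 1*(-2)*conj(1) + 2*(0)*conj(-1) + 2*(0)*conj(-1) + 2*(0)*conj(1)]
      = (1/8)[(2) + (-2) + (0) + (0) + (0)] = 0/8 = 0
  <chi_5*chi_2, chi_5> = (1/8)[1*(2)*conj(2) + 1*(-2)*conj(-2) + 2*(0)*conj(0) + 2*(0)*conj(0) + 2*(0)*conj(0)]
      = (1/8)[(4) + (4) + (0) + (0) + (0)] = 8/8 = 1
Hence the multiplicities are chi_5: 1. Dimension check: dim(chi_5)*dim(chi_2) = 2*1 = 2 and sum (mult * dim) = 1*2 = 2.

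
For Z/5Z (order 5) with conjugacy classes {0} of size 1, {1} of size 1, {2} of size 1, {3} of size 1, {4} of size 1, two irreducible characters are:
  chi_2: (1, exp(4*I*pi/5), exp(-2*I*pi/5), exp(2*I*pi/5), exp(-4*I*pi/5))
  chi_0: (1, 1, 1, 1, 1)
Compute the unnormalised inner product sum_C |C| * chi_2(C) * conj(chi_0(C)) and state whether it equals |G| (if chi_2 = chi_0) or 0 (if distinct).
Sum = 0; so <chi_2, chi_0> = 0 (distinct irreducibles are orthogonal).

Reasoning: Compute term by term over conjugacy classes (|C| * chi_2(C) * conj(chi_0(C))):
  1*(1)*conj(1) + 1*(exp(4*I*pi/5))*conj(1) + 1*(exp(-2*I*pi/5))*conj(1) + 1*(exp(2*I*pi/5))*conj(1) + 1*(exp(-4*I*pi/5))*conj(1)
  = (1) + (exp(4*I*pi/5)) + (exp(-2*I*pi/5)) + (exp(2*I*pi/5)) + (exp(-4*I*pi/5))
  = 0.
(Exp terms are combined using exp(i*s)*conj(exp(i*t)) = exp(i*(s-t)), and sums of them are collapsed using the identity that for every m > 1 the m distinct m-th roots of unity sum to 0, e.g. 1 + exp(2*I*pi/3) + exp(-2*I*pi/3) = 0.)
Dividing by |G| = 5 gives 0/5 = 0, matching the row-orthogonality relation <chi_2, chi_0> = [chi_2 = chi_0].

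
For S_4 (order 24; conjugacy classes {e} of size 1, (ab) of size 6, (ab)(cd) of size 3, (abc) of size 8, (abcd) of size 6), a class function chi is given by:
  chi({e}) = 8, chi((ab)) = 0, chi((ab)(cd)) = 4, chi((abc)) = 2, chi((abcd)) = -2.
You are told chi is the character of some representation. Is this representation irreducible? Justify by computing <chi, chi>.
Not irreducible (reducible): <chi, chi> = 7 > 1.

Why: <chi, chi> = (1/|G|) sum_C |C| * |chi(C)|^2 = (1/24)[1*|8|^2 + 6*|0|^2 + 3*|4|^2 + 8*|2|^2 + 6*|-2|^2]
  = (1/24)[(64) + (0) + (48) + (32) + (24)] = 168/24 = 7.
A character is irreducible iff <chi, chi> = 1, so this representation is reducible.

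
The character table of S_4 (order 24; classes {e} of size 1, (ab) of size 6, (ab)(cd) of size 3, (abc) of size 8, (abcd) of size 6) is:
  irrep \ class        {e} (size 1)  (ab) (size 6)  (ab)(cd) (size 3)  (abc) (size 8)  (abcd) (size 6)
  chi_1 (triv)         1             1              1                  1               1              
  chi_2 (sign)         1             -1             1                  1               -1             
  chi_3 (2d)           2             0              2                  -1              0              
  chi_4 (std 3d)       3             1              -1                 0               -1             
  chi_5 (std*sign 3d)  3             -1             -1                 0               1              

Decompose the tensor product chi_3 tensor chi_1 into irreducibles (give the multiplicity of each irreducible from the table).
chi_3 tensor chi_1 = chi_3 (all other irreducibles have multiplicity 0).

Explanation: The character of a tensor product is the pointwise product (chi_3 * chi_1)(C) = chi_3(C) * chi_1(C):
  {e}: (2)*(1), (ab): (0)*(1), (ab)(cd): (2)*(1), (abc): (-1)*(1), (abcd): (0)*(1)
so (chi_3 * chi_1) takes values
  {e} -> 2, (ab) -> 0, (ab)(cd) -> 2, (abc) -> -1, (abcd) -> 0.
Now take the inner product of this character with each irreducible chi from the table, <chi_3*chi_1, chi> = (1/24) sum_C |C| (chi_3*chi_1)(C) conj(chi(C)):
  <chi_3*chi_1, chi_1> = (1/24)[1*(2)*conj(1) + 6*(0)*conj(1) + 3*(2)*conj(1) + 8*(-1)*conj(1) + 6*(0)*conj(1)]
      = (1/24)[(2) + (0) + (6) + (-8) + (0)] = 0/24 = 0
  <chi_3*chi_1, chi_2> = (1/24)[1*(2)*conj(1) + 6*(0)*conj(-1) + 3*(2)*conj(1) + 8*(-1)*conj(1) + 6*(0)*conj(-1)]
      = (1/24)[(2) + (0) + (6) + (-8) + (0)] = 0/24 = 0
  <chi_3*chi_1, chi_3> = (1/24)[1*(2)*conj(2) + 6*(0)*conj(0) + 3*(2)*conj(2) + 8*(-1)*conj(-1) + 6*(0)*conj(0)]
      = (1/24)[(4) + (0) + (12) + (8) + (0)] = 24/24 = 1
  <chi_3*chi_1, chi_4> = (1/24)[1*(2)*conj(3) + 6*(0)*conj(1) + 3*(2)*conj(-1) + 8*(-1)*conj(0) + 6*(0)*conj(-1)]
      = (1/24)[(6) + (0) + (-6) + (0) + (0)] = 0/24 = 0
  <chi_3*chi_1, chi_5> = (1/24)[1*(2)*conj(3) + 6*(0)*conj(-1) + 3*(2)*conj(-1) + 8*(-1)*conj(0) + 6*(0)*conj(1)]
      = (1/24)[(6) + (0) + (-6) + (0) + (0)] = 0/24 = 0
Hence the multiplicities are chi_3: 1. Dimension check: dim(chi_3)*dim(chi_1) = 2*1 = 2 and sum (mult * dim) = 1*2 = 2.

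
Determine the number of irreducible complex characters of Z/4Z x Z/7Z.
28

Argument: The number of irreducible complex representations of a finite group equals its number of conjugacy classes. Z/4Z x Z/7Z is abelian of order 28, so every element is its own conjugacy class: 28 classes, so Z/4Z x Z/7Z (order 28) has exactly 28 irreducible complex representations.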